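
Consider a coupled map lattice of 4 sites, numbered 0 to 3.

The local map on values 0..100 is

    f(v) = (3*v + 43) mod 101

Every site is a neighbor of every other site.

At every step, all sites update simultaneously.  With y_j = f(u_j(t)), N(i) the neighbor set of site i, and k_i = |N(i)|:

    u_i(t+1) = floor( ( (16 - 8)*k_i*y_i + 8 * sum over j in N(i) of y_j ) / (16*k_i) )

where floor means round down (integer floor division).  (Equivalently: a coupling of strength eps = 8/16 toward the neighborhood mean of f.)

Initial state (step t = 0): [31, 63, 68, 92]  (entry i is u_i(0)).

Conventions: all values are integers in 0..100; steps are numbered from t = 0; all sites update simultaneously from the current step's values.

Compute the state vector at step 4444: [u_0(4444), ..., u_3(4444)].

Answer: [80, 79, 51, 74]
Key observation: The state at step 13, [79, 78, 84, 73], reappears at step 21: the system is in a cycle of period 8 from step 13 on.  Therefore the state at step 4444 equals the state at step 13 + ((4444 - 13) mod 8) = 20, which is [80, 79, 51, 74].

Derivation:
t=0: [31, 63, 68, 92]
t=1: [32, 31, 36, 26]
t=2: [36, 35, 40, 30]
t=3: [48, 47, 52, 42]
t=4: [84, 83, 88, 78]
t=5: [74, 73, 45, 68]
t=6: [61, 60, 66, 55]
t=7: [23, 22, 28, 17]
t=8: [26, 25, 31, 54]
t=9: [19, 18, 24, 13]
t=10: [82, 81, 53, 76]
t=11: [69, 68, 40, 63]
t=12: [46, 45, 51, 40]
t=13: [79, 78, 84, 73]
t=14: [77, 76, 82, 71]
t=15: [71, 70, 76, 65]
t=16: [53, 52, 58, 47]
t=17: [32, 65, 37, 60]
t=18: [37, 36, 42, 31]
t=19: [52, 51, 57, 46]
t=20: [80, 79, 51, 74]
t=21: [79, 78, 84, 73]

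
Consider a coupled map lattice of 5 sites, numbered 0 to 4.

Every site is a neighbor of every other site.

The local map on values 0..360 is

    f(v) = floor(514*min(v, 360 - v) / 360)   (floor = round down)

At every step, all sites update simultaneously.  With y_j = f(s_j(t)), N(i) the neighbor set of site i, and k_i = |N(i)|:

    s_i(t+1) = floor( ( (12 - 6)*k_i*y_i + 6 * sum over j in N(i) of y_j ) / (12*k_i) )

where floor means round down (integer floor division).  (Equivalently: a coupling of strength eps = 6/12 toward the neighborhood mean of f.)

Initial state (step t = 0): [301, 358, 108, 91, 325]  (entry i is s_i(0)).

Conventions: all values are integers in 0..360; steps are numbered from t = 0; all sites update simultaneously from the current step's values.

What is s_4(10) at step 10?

Simulating step by step:
t=0: [301, 358, 108, 91, 325]
t=1: [83, 53, 110, 100, 70]
t=2: [118, 102, 132, 127, 111]
t=3: [168, 159, 175, 172, 164]
t=4: [238, 234, 242, 241, 237]
t=5: [173, 175, 171, 171, 173]
t=6: [246, 247, 245, 245, 246]
t=7: [162, 162, 163, 163, 162]
t=8: [231, 231, 231, 231, 231]
t=9: [184, 184, 184, 184, 184]
t=10: [251, 251, 251, 251, 251]

Answer: s_4(10) = 251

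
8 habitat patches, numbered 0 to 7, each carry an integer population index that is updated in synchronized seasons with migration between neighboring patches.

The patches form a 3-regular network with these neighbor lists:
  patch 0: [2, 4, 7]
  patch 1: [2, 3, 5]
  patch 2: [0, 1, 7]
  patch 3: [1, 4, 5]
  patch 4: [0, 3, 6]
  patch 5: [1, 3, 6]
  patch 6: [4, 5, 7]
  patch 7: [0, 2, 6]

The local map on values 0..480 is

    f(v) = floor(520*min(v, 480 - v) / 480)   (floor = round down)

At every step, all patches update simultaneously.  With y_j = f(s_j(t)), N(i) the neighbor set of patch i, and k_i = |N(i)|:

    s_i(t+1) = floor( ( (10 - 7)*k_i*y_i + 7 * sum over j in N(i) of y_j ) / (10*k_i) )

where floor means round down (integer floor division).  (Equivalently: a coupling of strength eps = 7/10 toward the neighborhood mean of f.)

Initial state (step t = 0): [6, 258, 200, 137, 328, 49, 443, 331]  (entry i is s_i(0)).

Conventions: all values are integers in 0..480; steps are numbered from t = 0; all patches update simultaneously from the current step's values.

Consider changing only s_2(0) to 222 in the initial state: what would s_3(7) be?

Simulating step by step:
t=0: [6, 258, 222, 137, 328, 49, 443, 331]
t=1: [133, 174, 166, 151, 94, 115, 100, 115]
t=2: [137, 165, 160, 145, 127, 144, 113, 137]
t=3: [151, 166, 162, 157, 140, 153, 139, 147]
t=4: [162, 172, 169, 166, 158, 165, 155, 161]
t=5: [175, 181, 179, 178, 172, 177, 172, 174]
t=6: [189, 193, 191, 191, 188, 191, 187, 188]
t=7: [204, 206, 205, 206, 203, 205, 203, 203]

Answer: s_3(7) = 206
Key observation: This trace re-runs the system from the modified initial state.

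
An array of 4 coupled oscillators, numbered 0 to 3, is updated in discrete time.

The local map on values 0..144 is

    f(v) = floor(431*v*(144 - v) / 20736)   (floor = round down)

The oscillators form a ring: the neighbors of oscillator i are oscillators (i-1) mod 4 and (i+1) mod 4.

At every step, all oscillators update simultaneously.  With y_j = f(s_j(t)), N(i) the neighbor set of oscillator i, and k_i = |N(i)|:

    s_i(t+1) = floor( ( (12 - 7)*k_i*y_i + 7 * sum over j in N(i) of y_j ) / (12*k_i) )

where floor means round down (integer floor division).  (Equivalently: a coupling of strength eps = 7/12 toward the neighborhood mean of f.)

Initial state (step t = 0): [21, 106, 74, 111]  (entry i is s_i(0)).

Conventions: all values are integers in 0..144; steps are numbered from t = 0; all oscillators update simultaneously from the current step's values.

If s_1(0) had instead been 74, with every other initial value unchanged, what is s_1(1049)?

Answer: s_1(1049) = 90
Key observation: The state at step 6, [101, 101, 101, 101], reappears at step 8: the system is in a cycle of period 2 from step 6 on.  Therefore the state at step 1049 equals the state at step 6 + ((1049 - 6) mod 2) = 7, which is [90, 90, 90, 90].

Derivation:
t=0: [21, 74, 74, 111]
t=1: [75, 91, 97, 78]
t=2: [104, 100, 99, 103]
t=3: [87, 89, 90, 88]
t=4: [102, 101, 101, 102]
t=5: [89, 89, 89, 89]
t=6: [101, 101, 101, 101]
t=7: [90, 90, 90, 90]
t=8: [101, 101, 101, 101]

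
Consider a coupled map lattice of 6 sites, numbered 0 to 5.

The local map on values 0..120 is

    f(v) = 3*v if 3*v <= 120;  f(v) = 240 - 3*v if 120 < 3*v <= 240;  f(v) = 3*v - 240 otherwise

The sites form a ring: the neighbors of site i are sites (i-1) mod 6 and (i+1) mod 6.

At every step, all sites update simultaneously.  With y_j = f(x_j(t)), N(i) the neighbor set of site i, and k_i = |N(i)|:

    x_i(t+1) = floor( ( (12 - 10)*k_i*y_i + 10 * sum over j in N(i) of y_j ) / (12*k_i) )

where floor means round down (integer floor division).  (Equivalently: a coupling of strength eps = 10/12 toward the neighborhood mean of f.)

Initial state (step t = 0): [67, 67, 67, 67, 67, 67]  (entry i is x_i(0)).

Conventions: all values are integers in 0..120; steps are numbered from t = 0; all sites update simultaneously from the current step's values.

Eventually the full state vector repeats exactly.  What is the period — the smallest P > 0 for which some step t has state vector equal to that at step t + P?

Answer: 4
Key observation: The state at step 1, [39, 39, 39, 39, 39, 39], reappears at step 5 — and no state repeats earlier — so the cycle the system enters has period 4.

Derivation:
t=0: [67, 67, 67, 67, 67, 67]
t=1: [39, 39, 39, 39, 39, 39]
t=2: [117, 117, 117, 117, 117, 117]
t=3: [111, 111, 111, 111, 111, 111]
t=4: [93, 93, 93, 93, 93, 93]
t=5: [39, 39, 39, 39, 39, 39]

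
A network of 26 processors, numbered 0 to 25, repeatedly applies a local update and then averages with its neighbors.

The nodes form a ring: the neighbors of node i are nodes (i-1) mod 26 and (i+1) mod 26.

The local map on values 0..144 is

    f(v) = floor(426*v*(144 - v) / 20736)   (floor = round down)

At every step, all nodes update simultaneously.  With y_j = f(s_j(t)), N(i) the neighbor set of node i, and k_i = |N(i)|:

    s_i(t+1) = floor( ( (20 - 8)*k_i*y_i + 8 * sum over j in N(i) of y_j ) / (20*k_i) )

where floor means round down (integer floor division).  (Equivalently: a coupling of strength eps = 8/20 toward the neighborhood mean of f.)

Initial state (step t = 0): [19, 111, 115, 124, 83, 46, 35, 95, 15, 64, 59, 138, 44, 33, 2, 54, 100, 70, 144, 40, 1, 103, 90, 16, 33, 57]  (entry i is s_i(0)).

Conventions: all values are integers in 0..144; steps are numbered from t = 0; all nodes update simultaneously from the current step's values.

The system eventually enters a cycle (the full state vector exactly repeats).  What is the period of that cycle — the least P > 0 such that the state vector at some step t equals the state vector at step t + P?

Simulating step by step:
t=0: [19, 111, 115, 124, 83, 46, 35, 95, 15, 64, 59, 138, 44, 33, 2, 54, 100, 70, 144, 40, 1, 103, 90, 16, 33, 57]
t=1: [64, 68, 65, 64, 90, 91, 84, 80, 63, 91, 86, 48, 72, 64, 37, 78, 95, 81, 38, 51, 35, 71, 85, 60, 73, 85]
t=2: [104, 105, 105, 103, 100, 99, 102, 104, 103, 100, 99, 98, 103, 100, 90, 98, 98, 97, 89, 90, 87, 99, 103, 103, 104, 104]
t=3: [84, 84, 84, 86, 89, 90, 88, 85, 86, 89, 91, 90, 88, 91, 95, 93, 92, 94, 98, 99, 98, 92, 87, 85, 85, 85]
t=4: [103, 103, 102, 101, 100, 99, 101, 102, 101, 100, 99, 99, 100, 98, 96, 96, 97, 95, 92, 91, 93, 97, 100, 102, 103, 103]
t=5: [86, 86, 87, 89, 90, 90, 89, 88, 89, 90, 90, 90, 90, 92, 93, 93, 93, 95, 97, 98, 96, 93, 90, 88, 86, 86]
t=6: [102, 101, 101, 100, 99, 99, 100, 100, 100, 99, 99, 99, 98, 98, 97, 97, 96, 95, 93, 92, 94, 96, 99, 100, 101, 102]
t=7: [88, 88, 89, 90, 90, 90, 90, 90, 90, 90, 91, 91, 91, 92, 92, 93, 94, 95, 96, 97, 96, 93, 91, 90, 89, 88]
t=8: [101, 100, 100, 99, 99, 99, 99, 99, 99, 99, 99, 99, 98, 98, 97, 97, 96, 95, 94, 93, 94, 96, 98, 99, 100, 100]
t=9: [89, 89, 90, 90, 91, 91, 91, 91, 91, 91, 91, 91, 91, 92, 92, 93, 94, 95, 96, 96, 95, 94, 92, 91, 90, 89]
t=10: [100, 99, 99, 99, 99, 99, 99, 99, 99, 99, 99, 99, 98, 98, 97, 97, 96, 95, 94, 94, 95, 96, 97, 98, 99, 99]
t=11: [90, 90, 91, 91, 91, 91, 91, 91, 91, 91, 91, 91, 91, 92, 92, 93, 94, 95, 95, 95, 95, 94, 93, 92, 91, 90]
t=12: [99, 99, 99, 99, 99, 99, 99, 99, 99, 99, 99, 99, 98, 98, 97, 97, 96, 95, 95, 95, 95, 96, 97, 98, 98, 99]
t=13: [91, 91, 91, 91, 91, 91, 91, 91, 91, 91, 91, 91, 91, 92, 92, 93, 94, 94, 95, 95, 94, 94, 93, 92, 91, 91]
t=14: [99, 99, 99, 99, 99, 99, 99, 99, 99, 99, 99, 99, 98, 98, 97, 97, 96, 95, 95, 95, 95, 96, 97, 98, 98, 99]

Answer: 2
Key observation: The state at step 12, [99, 99, 99, 99, 99, 99, 99, 99, 99, 99, 99, 99, 98, 98, 97, 97, 96, 95, 95, 95, 95, 96, 97, 98, 98, 99], reappears at step 14 — and no state repeats earlier — so the cycle the system enters has period 2.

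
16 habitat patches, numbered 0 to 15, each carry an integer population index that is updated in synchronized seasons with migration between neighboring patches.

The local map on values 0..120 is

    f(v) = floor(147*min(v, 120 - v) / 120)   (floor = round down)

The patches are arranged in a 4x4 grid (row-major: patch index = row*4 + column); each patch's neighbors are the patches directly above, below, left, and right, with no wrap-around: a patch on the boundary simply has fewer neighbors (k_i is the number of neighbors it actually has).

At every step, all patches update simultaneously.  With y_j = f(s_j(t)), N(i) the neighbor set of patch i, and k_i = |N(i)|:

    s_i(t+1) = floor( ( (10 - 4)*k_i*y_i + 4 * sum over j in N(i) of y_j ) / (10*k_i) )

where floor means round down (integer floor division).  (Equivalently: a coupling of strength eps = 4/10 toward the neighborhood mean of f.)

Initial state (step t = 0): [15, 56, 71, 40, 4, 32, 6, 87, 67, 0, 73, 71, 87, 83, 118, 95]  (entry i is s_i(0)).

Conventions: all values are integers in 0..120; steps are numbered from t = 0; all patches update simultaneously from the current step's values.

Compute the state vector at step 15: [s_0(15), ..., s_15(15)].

Answer: [71, 71, 71, 71, 71, 71, 71, 71, 71, 72, 72, 72, 72, 72, 72, 72]

Derivation:
t=0: [15, 56, 71, 40, 4, 32, 6, 87, 67, 0, 73, 71, 87, 83, 118, 95]
t=1: [25, 56, 52, 49, 18, 31, 23, 39, 44, 20, 41, 52, 45, 32, 18, 30]
t=2: [36, 58, 58, 58, 29, 36, 36, 48, 45, 32, 43, 55, 51, 36, 29, 38]
t=3: [47, 63, 67, 68, 40, 45, 48, 59, 51, 42, 49, 61, 57, 44, 39, 48]
t=4: [57, 64, 63, 65, 52, 55, 59, 68, 59, 53, 58, 68, 64, 54, 51, 58]
t=5: [67, 68, 69, 66, 65, 66, 70, 64, 69, 66, 68, 65, 68, 65, 64, 67]
t=6: [64, 63, 62, 65, 65, 65, 62, 66, 63, 65, 64, 66, 63, 66, 66, 65]
t=7: [68, 68, 70, 67, 67, 67, 69, 66, 68, 67, 67, 66, 68, 66, 66, 66]
t=8: [63, 62, 61, 63, 63, 63, 62, 65, 63, 64, 64, 65, 63, 65, 65, 66]
t=9: [69, 70, 71, 69, 69, 69, 70, 67, 68, 68, 68, 67, 68, 67, 67, 66]
t=10: [61, 61, 60, 62, 62, 61, 61, 63, 62, 63, 63, 64, 63, 63, 64, 65]
t=11: [71, 72, 72, 71, 71, 71, 71, 69, 70, 69, 69, 68, 69, 68, 68, 67]
t=12: [59, 58, 58, 60, 60, 60, 60, 61, 61, 61, 62, 62, 62, 62, 63, 63]
t=13: [72, 71, 71, 72, 72, 72, 72, 72, 72, 71, 71, 70, 71, 70, 69, 69]
t=14: [58, 59, 59, 58, 58, 58, 58, 58, 58, 59, 60, 60, 59, 60, 61, 61]
t=15: [71, 71, 71, 71, 71, 71, 71, 71, 71, 72, 72, 72, 72, 72, 72, 72]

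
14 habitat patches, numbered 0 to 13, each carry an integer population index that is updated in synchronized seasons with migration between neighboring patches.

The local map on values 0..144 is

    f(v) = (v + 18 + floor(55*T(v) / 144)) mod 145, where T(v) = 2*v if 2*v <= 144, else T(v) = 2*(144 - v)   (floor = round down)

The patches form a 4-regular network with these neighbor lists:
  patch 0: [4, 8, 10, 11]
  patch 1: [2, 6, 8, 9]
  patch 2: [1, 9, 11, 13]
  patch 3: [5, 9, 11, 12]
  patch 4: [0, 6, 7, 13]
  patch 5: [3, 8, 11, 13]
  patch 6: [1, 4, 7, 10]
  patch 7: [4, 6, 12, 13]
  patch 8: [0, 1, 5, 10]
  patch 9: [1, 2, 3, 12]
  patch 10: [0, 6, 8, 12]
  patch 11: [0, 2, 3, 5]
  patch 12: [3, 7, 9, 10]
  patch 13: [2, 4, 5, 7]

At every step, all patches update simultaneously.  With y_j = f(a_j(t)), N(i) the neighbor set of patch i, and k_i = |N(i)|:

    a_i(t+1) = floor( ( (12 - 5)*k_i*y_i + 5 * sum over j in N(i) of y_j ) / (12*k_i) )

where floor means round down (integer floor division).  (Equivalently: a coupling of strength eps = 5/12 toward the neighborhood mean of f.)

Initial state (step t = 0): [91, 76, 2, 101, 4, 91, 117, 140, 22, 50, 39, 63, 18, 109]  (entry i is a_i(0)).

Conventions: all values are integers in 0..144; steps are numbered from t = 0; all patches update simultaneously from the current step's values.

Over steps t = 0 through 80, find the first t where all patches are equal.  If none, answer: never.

Answer: never
Key observation: The state at step 22 reappears at step 25 — the system is in a cycle of period 3 from step 22 on.  No step 0..25 is synchronized, and the cycle repeats forever, so no step up to 80 (or ever) has all patches equal.

Derivation:
t=0: [91, 76, 2, 101, 4, 91, 117, 140, 22, 50, 39, 63, 18, 109]  (not all equal)
t=1: [33, 20, 37, 33, 18, 23, 19, 18, 42, 69, 62, 78, 50, 11]  (not all equal)
t=2: [72, 68, 72, 76, 50, 55, 58, 53, 86, 114, 107, 31, 102, 46]  (not all equal)
t=3: [19, 93, 33, 21, 96, 85, 107, 99, 28, 20, 18, 53, 17, 92]  (not all equal)
t=4: [53, 23, 62, 54, 10, 26, 11, 10, 50, 49, 46, 84, 44, 11]  (not all equal)
t=5: [89, 72, 95, 93, 43, 63, 45, 41, 96, 101, 94, 44, 91, 48]  (not all equal)
t=6: [22, 11, 24, 26, 84, 96, 76, 83, 17, 4, 14, 70, 13, 92]  (not all equal)
t=7: [56, 35, 56, 58, 7, 29, 8, 5, 42, 35, 39, 101, 37, 9]  (not all equal)
t=8: [89, 79, 88, 94, 39, 66, 41, 33, 90, 87, 83, 47, 80, 44]  (not all equal)
t=9: [22, 11, 22, 27, 77, 99, 69, 72, 17, 2, 11, 73, 9, 86]  (not all equal)
t=10: [41, 48, 39, 44, 21, 15, 88, 18, 41, 32, 50, 19, 32, 8]  (not all equal)
t=11: [83, 85, 77, 80, 50, 53, 34, 45, 88, 80, 88, 62, 76, 43]  (not all equal)
t=12: [26, 10, 23, 25, 89, 88, 66, 85, 14, 1, 10, 86, 10, 87]  (not all equal)
t=13: [45, 46, 40, 42, 23, 13, 86, 20, 38, 30, 48, 21, 32, 8]  (not all equal)
t=14: [87, 83, 78, 78, 53, 50, 34, 48, 84, 77, 86, 65, 76, 43]  (not all equal)
t=15: [27, 9, 24, 25, 93, 85, 67, 88, 13, 1, 10, 88, 11, 87]  (not all equal)
t=16: [46, 45, 41, 42, 23, 13, 87, 20, 37, 31, 49, 21, 33, 9]  (not all equal)
t=17: [89, 82, 79, 78, 53, 50, 34, 48, 83, 78, 87, 65, 77, 44]  (not all equal)
t=18: [28, 9, 24, 25, 93, 85, 67, 89, 13, 1, 10, 88, 11, 88]  (not all equal)
t=19: [47, 45, 41, 42, 24, 13, 87, 21, 37, 31, 49, 21, 34, 9]  (not all equal)
t=20: [89, 82, 79, 79, 54, 50, 34, 50, 83, 79, 88, 65, 78, 44]  (not all equal)
t=21: [28, 9, 24, 25, 95, 85, 68, 91, 13, 1, 10, 88, 12, 89]  (not all equal)
t=22: [47, 45, 41, 42, 25, 13, 87, 21, 37, 31, 49, 21, 35, 9]  (not all equal)
t=23: [90, 82, 79, 79, 56, 50, 34, 50, 83, 79, 88, 65, 79, 44]  (not all equal)
t=24: [28, 9, 24, 25, 97, 85, 68, 91, 13, 1, 10, 88, 12, 89]  (not all equal)
t=25: [47, 45, 41, 42, 25, 13, 87, 21, 37, 31, 49, 21, 35, 9]  (not all equal)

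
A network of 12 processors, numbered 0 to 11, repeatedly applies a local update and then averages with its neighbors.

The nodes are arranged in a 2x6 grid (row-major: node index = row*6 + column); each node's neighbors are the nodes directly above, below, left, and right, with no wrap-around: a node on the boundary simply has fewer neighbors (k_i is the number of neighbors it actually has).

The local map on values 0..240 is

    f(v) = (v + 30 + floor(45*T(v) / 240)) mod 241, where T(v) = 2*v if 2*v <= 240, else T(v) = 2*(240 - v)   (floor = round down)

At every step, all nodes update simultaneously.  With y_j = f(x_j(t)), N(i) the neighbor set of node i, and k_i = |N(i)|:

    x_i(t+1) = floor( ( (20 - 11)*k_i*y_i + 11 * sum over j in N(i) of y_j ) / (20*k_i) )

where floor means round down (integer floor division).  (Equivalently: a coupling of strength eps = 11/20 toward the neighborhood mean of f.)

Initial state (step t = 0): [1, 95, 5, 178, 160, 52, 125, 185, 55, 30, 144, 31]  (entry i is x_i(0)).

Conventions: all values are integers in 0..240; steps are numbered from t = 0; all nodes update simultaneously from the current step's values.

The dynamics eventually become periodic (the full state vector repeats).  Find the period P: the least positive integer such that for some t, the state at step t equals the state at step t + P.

Simulating step by step:
t=0: [1, 95, 5, 178, 160, 52, 125, 185, 55, 30, 144, 31]
t=1: [112, 127, 107, 163, 198, 125, 162, 190, 109, 132, 161, 117]
t=2: [198, 199, 189, 169, 118, 141, 215, 216, 193, 204, 171, 200]
t=3: [5, 47, 192, 181, 207, 147, 10, 53, 155, 129, 138, 121]
t=4: [53, 111, 207, 186, 122, 150, 57, 110, 196, 210, 166, 202]
t=5: [125, 135, 80, 145, 211, 151, 126, 134, 36, 88, 139, 122]
t=6: [199, 190, 153, 149, 120, 152, 199, 179, 126, 158, 158, 203]
t=7: [67, 189, 215, 210, 206, 151, 65, 184, 210, 213, 174, 121]
t=8: [153, 174, 53, 10, 86, 151, 151, 173, 52, 50, 141, 209]
t=9: [218, 202, 114, 83, 151, 139, 218, 202, 123, 108, 140, 120]
t=10: [12, 40, 146, 170, 198, 205, 12, 41, 155, 180, 200, 201]
t=11: [56, 101, 191, 183, 44, 4, 57, 102, 194, 186, 45, 4]
t=12: [124, 170, 181, 208, 106, 50, 124, 127, 118, 165, 107, 50]
t=13: [204, 217, 183, 119, 130, 119, 197, 202, 206, 169, 170, 119]
t=14: [7, 51, 144, 207, 202, 195, 3, 6, 88, 179, 215, 202]
t=15: [54, 97, 141, 85, 6, 2, 36, 69, 155, 135, 50, 5]
t=16: [113, 153, 189, 148, 67, 34, 98, 139, 195, 176, 95, 51]
t=17: [187, 212, 185, 203, 137, 95, 181, 162, 123, 171, 154, 109]
t=18: [173, 131, 144, 124, 162, 177, 230, 180, 213, 178, 209, 183]
t=19: [163, 213, 169, 210, 179, 228, 136, 147, 128, 143, 129, 171]
t=20: [159, 125, 141, 126, 146, 135, 211, 171, 208, 169, 212, 162]
t=21: [155, 208, 167, 207, 170, 210, 126, 141, 124, 141, 125, 158]
t=22: [154, 122, 140, 124, 141, 126, 205, 167, 205, 167, 208, 155]
t=23: [153, 206, 166, 205, 167, 205, 124, 139, 123, 139, 122, 154]
t=24: [152, 121, 138, 122, 139, 124, 204, 166, 204, 165, 206, 153]
t=25: [152, 205, 165, 204, 166, 204, 123, 138, 122, 138, 121, 152]
t=26: [152, 121, 138, 122, 138, 123, 203, 165, 204, 165, 205, 152]
t=27: [151, 205, 165, 204, 165, 203, 122, 138, 122, 138, 121, 152]
t=28: [152, 121, 138, 122, 138, 122, 203, 165, 204, 165, 205, 151]
t=29: [151, 205, 165, 204, 165, 203, 122, 138, 122, 138, 121, 152]

Answer: 2
Key observation: The state at step 27, [151, 205, 165, 204, 165, 203, 122, 138, 122, 138, 121, 152], reappears at step 29 — and no state repeats earlier — so the cycle the system enters has period 2.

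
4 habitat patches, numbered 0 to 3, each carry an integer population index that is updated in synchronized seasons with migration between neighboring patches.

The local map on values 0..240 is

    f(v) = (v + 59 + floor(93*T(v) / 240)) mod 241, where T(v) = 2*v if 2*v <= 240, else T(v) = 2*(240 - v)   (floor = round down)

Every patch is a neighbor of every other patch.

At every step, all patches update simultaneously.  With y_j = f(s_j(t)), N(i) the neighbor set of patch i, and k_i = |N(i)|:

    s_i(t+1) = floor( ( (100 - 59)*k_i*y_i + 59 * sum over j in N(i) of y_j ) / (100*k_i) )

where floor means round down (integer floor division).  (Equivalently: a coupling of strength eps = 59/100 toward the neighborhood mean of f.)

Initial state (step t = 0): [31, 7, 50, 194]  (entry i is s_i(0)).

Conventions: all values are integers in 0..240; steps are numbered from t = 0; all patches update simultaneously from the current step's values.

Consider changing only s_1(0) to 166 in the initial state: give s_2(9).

Answer: s_2(9) = 20
Key observation: This trace re-runs the system from the modified initial state.

Derivation:
t=0: [31, 166, 50, 194]
t=1: [92, 77, 99, 78]
t=2: [214, 208, 216, 208]
t=3: [51, 50, 51, 50]
t=4: [148, 147, 148, 147]
t=5: [37, 37, 37, 37]
t=6: [124, 124, 124, 124]
t=7: [31, 31, 31, 31]
t=8: [114, 114, 114, 114]
t=9: [20, 20, 20, 20]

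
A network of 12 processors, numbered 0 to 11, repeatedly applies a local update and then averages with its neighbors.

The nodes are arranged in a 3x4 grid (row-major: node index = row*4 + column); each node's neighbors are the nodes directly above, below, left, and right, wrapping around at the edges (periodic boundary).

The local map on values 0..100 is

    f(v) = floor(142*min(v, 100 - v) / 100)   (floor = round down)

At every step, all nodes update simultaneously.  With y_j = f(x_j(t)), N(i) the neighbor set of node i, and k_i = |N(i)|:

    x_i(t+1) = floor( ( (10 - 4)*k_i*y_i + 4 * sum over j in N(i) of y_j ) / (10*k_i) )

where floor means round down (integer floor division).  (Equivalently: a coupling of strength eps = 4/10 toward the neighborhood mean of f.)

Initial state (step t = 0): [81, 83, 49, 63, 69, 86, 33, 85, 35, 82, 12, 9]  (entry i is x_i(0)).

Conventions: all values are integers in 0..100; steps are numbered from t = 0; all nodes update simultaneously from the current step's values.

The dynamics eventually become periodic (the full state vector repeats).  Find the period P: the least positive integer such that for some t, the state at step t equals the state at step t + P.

Simulating step by step:
t=0: [81, 83, 49, 63, 69, 86, 33, 85, 35, 82, 12, 9]
t=1: [32, 28, 55, 44, 37, 25, 40, 28, 40, 25, 25, 21]
t=2: [47, 41, 57, 54, 48, 39, 50, 43, 49, 37, 39, 36]
t=3: [65, 58, 61, 62, 65, 57, 65, 62, 65, 54, 56, 55]
t=4: [50, 58, 55, 53, 50, 58, 52, 53, 52, 62, 60, 59]
t=5: [69, 60, 62, 65, 69, 60, 65, 65, 66, 56, 57, 60]
t=6: [46, 55, 53, 49, 46, 54, 51, 49, 49, 59, 58, 54]
t=7: [65, 63, 65, 67, 65, 64, 67, 68, 66, 60, 61, 65]
t=8: [48, 51, 49, 46, 48, 50, 47, 46, 49, 54, 53, 48]
t=9: [67, 68, 68, 66, 68, 69, 66, 65, 68, 66, 66, 67]
t=10: [45, 45, 45, 47, 45, 45, 47, 48, 45, 47, 47, 46]
t=11: [63, 63, 63, 65, 63, 63, 65, 66, 63, 65, 65, 65]
t=12: [51, 51, 51, 49, 51, 51, 49, 48, 51, 49, 49, 49]
t=13: [69, 69, 69, 68, 68, 69, 68, 68, 69, 69, 69, 68]
t=14: [44, 44, 44, 44, 44, 44, 44, 45, 44, 44, 44, 44]
t=15: [62, 62, 62, 62, 62, 62, 62, 62, 62, 62, 62, 62]
t=16: [53, 53, 53, 53, 53, 53, 53, 53, 53, 53, 53, 53]
t=17: [66, 66, 66, 66, 66, 66, 66, 66, 66, 66, 66, 66]
t=18: [48, 48, 48, 48, 48, 48, 48, 48, 48, 48, 48, 48]
t=19: [68, 68, 68, 68, 68, 68, 68, 68, 68, 68, 68, 68]
t=20: [45, 45, 45, 45, 45, 45, 45, 45, 45, 45, 45, 45]
t=21: [63, 63, 63, 63, 63, 63, 63, 63, 63, 63, 63, 63]
t=22: [52, 52, 52, 52, 52, 52, 52, 52, 52, 52, 52, 52]
t=23: [68, 68, 68, 68, 68, 68, 68, 68, 68, 68, 68, 68]

Answer: 4
Key observation: The state at step 19, [68, 68, 68, 68, 68, 68, 68, 68, 68, 68, 68, 68], reappears at step 23 — and no state repeats earlier — so the cycle the system enters has period 4.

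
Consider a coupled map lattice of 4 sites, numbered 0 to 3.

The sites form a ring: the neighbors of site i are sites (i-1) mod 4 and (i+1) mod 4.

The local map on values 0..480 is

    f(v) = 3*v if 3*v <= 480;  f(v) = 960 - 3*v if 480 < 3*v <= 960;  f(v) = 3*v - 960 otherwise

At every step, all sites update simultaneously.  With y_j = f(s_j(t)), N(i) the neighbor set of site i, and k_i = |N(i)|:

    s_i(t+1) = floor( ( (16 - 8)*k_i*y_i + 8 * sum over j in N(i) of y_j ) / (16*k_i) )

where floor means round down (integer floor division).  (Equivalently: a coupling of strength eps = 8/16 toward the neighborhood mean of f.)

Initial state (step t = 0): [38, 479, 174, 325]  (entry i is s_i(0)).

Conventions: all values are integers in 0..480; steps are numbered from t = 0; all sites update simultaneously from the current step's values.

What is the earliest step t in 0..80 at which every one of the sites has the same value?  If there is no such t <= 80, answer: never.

Answer: 9
Key observation: Synchronization is absorbing here: once all sites are equal they stay equal, and step 9 is the first all-equal step.

Derivation:
t=0: [38, 479, 174, 325]  (not all equal)
t=1: [180, 376, 342, 145]  (not all equal)
t=2: [360, 205, 183, 339]  (not all equal)
t=3: [160, 305, 306, 161]  (not all equal)
t=4: [370, 153, 151, 369]  (not all equal)
t=5: [226, 380, 378, 224]  (not all equal)
t=6: [258, 204, 204, 258]  (not all equal)
t=7: [226, 307, 307, 226]  (not all equal)
t=8: [221, 99, 99, 221]  (not all equal)
t=9: [297, 297, 297, 297]  (all equal)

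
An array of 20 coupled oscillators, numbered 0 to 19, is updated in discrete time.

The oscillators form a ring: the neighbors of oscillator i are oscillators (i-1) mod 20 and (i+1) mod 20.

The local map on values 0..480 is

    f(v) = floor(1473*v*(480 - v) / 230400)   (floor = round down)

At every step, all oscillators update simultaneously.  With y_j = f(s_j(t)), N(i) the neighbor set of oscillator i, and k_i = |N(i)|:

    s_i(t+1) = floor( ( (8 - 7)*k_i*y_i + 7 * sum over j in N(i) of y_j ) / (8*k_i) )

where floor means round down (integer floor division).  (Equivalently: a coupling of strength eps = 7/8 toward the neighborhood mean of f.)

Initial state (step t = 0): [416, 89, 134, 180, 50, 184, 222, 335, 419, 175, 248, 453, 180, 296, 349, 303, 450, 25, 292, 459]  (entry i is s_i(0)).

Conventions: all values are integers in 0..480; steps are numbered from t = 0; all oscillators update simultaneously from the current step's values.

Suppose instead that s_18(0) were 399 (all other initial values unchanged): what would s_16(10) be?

Answer: s_16(10) = 325
Key observation: This trace re-runs the system from the modified initial state.

Derivation:
t=0: [416, 89, 134, 180, 50, 184, 222, 335, 419, 175, 248, 453, 180, 296, 349, 303, 450, 25, 399, 459]
t=1: [145, 231, 285, 232, 320, 263, 333, 270, 305, 274, 229, 321, 229, 322, 338, 208, 191, 136, 83, 172]
t=2: [347, 336, 365, 344, 360, 325, 356, 330, 358, 354, 346, 361, 330, 335, 338, 333, 332, 283, 304, 269]
t=3: [330, 284, 299, 275, 306, 284, 314, 284, 297, 287, 281, 302, 295, 310, 310, 310, 331, 331, 356, 323]
t=4: [336, 333, 355, 344, 355, 338, 352, 341, 353, 352, 349, 351, 340, 341, 336, 326, 324, 300, 314, 302]
t=5: [325, 298, 302, 285, 300, 288, 302, 289, 294, 288, 288, 296, 297, 306, 311, 316, 331, 330, 342, 323]
t=6: [333, 334, 349, 345, 352, 345, 351, 346, 352, 351, 350, 349, 344, 341, 335, 326, 322, 309, 317, 313]
t=7: [321, 303, 302, 290, 295, 289, 295, 289, 291, 289, 290, 294, 297, 304, 311, 317, 328, 328, 334, 322]
t=8: [332, 335, 346, 346, 351, 348, 351, 349, 351, 351, 350, 349, 345, 341, 336, 327, 323, 314, 320, 319]
t=9: [318, 305, 302, 292, 293, 289, 292, 289, 290, 289, 290, 293, 297, 303, 310, 316, 325, 326, 330, 321]
t=10: [332, 336, 345, 346, 350, 350, 351, 351, 352, 352, 351, 349, 346, 341, 336, 329, 325, 319, 322, 322]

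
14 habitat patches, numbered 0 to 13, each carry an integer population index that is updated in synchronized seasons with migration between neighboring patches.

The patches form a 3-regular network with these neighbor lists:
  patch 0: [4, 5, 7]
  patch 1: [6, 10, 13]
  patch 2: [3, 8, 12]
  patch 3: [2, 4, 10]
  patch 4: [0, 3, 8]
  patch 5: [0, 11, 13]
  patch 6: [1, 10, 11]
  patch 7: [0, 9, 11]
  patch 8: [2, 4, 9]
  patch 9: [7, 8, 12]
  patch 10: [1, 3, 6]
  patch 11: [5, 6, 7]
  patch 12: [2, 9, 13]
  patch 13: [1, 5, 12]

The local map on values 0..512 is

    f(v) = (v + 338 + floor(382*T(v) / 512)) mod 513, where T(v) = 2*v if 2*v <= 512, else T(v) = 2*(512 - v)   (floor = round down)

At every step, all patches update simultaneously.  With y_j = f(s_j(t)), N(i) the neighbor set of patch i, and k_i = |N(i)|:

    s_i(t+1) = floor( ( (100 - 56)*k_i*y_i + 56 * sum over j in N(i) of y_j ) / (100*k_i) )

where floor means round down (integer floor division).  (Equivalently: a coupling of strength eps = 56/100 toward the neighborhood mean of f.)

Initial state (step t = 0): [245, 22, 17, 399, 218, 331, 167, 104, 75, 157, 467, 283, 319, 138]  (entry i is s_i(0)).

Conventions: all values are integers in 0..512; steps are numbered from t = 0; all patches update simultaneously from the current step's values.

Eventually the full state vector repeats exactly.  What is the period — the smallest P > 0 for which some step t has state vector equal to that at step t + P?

Answer: 2
Key observation: The state at step 7, [394, 394, 394, 394, 394, 394, 394, 394, 395, 394, 394, 394, 394, 394], reappears at step 9 — and no state repeats earlier — so the cycle the system enters has period 2.

Derivation:
t=0: [245, 22, 17, 399, 218, 331, 167, 104, 75, 157, 467, 283, 319, 138]
t=1: [355, 315, 322, 379, 318, 383, 330, 242, 184, 193, 349, 337, 332, 307]
t=2: [417, 429, 396, 415, 395, 413, 425, 401, 342, 346, 418, 420, 405, 427]
t=3: [386, 378, 396, 387, 394, 382, 379, 392, 409, 407, 381, 383, 393, 381]
t=4: [397, 401, 393, 397, 394, 400, 401, 395, 389, 390, 400, 399, 394, 399]
t=5: [393, 391, 395, 393, 394, 392, 391, 394, 396, 396, 391, 392, 394, 392]
t=6: [395, 396, 394, 395, 394, 395, 396, 395, 394, 394, 395, 395, 394, 395]
t=7: [394, 394, 394, 394, 394, 394, 394, 394, 395, 394, 394, 394, 394, 394]
t=8: [395, 395, 394, 395, 394, 395, 395, 395, 394, 394, 395, 395, 395, 395]
t=9: [394, 394, 394, 394, 394, 394, 394, 394, 395, 394, 394, 394, 394, 394]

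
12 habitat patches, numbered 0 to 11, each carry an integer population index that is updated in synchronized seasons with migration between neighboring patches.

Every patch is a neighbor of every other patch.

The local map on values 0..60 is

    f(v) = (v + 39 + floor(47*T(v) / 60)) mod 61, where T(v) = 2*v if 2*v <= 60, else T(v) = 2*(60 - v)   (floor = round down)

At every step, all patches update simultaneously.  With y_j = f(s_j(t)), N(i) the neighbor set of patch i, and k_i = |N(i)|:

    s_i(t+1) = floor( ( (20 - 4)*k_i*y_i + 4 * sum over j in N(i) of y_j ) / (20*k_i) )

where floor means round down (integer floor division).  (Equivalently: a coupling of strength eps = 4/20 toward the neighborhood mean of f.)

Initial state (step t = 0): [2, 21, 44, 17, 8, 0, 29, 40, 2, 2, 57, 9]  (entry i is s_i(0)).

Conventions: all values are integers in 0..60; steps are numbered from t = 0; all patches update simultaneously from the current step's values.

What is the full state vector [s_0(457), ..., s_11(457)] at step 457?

Simulating step by step:
t=0: [2, 21, 44, 17, 8, 0, 29, 40, 2, 2, 57, 9]
t=1: [42, 32, 45, 24, 54, 39, 49, 46, 42, 42, 39, 9]
t=2: [46, 50, 45, 39, 41, 47, 43, 44, 46, 46, 47, 10]
t=3: [44, 42, 45, 47, 46, 44, 45, 45, 44, 44, 44, 11]
t=4: [46, 46, 45, 44, 44, 46, 45, 45, 46, 46, 46, 14]
t=5: [44, 44, 45, 46, 46, 44, 45, 45, 44, 44, 44, 19]
t=6: [46, 46, 45, 44, 44, 46, 45, 45, 46, 46, 46, 30]
t=7: [45, 45, 46, 46, 46, 45, 46, 46, 45, 45, 45, 53]
t=8: [45, 45, 45, 45, 45, 45, 45, 45, 45, 45, 45, 41]
t=9: [46, 46, 46, 46, 46, 46, 46, 46, 46, 46, 46, 47]
t=10: [45, 45, 45, 45, 45, 45, 45, 45, 45, 45, 45, 45]
t=11: [46, 46, 46, 46, 46, 46, 46, 46, 46, 46, 46, 46]
t=12: [45, 45, 45, 45, 45, 45, 45, 45, 45, 45, 45, 45]

Answer: [46, 46, 46, 46, 46, 46, 46, 46, 46, 46, 46, 46]
Key observation: The state at step 10, [45, 45, 45, 45, 45, 45, 45, 45, 45, 45, 45, 45], reappears at step 12: the system is in a cycle of period 2 from step 10 on.  Therefore the state at step 457 equals the state at step 10 + ((457 - 10) mod 2) = 11, which is [46, 46, 46, 46, 46, 46, 46, 46, 46, 46, 46, 46].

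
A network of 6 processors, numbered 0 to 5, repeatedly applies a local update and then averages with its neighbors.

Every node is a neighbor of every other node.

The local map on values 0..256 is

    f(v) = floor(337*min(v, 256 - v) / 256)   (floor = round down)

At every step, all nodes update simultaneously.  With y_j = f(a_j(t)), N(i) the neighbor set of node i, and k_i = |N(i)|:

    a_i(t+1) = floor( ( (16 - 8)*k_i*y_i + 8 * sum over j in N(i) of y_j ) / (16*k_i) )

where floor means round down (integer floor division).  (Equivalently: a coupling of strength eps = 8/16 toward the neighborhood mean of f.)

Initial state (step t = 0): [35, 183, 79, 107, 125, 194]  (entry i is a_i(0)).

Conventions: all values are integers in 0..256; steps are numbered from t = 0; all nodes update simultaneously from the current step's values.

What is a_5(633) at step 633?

Simulating step by step:
t=0: [35, 183, 79, 107, 125, 194]
t=1: [81, 101, 104, 119, 128, 95]
t=2: [124, 135, 136, 144, 149, 132]
t=3: [158, 156, 155, 151, 148, 158]
t=4: [131, 132, 132, 135, 136, 131]
t=5: [162, 162, 162, 160, 159, 162]
t=6: [123, 123, 123, 124, 125, 123]
t=7: [161, 161, 161, 162, 162, 161]
t=8: [124, 124, 124, 123, 123, 124]
t=9: [162, 162, 162, 161, 161, 162]
t=10: [123, 123, 123, 124, 124, 123]
t=11: [161, 161, 161, 162, 162, 161]

Answer: a_5(633) = 162
Key observation: The state at step 7, [161, 161, 161, 162, 162, 161], reappears at step 11: the system is in a cycle of period 4 from step 7 on.  Therefore the state at step 633 equals the state at step 7 + ((633 - 7) mod 4) = 9, which is [162, 162, 162, 161, 161, 162].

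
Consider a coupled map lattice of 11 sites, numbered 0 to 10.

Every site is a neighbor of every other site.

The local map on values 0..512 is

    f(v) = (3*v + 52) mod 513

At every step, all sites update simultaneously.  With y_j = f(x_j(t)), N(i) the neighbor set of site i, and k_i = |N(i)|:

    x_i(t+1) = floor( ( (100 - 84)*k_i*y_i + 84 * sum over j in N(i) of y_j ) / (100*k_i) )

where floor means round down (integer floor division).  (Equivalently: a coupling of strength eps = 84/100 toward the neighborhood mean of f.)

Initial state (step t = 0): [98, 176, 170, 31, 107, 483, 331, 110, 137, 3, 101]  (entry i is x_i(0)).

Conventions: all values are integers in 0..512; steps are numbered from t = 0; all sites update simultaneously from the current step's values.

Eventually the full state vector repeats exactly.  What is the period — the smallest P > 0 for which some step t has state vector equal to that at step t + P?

Answer: 18
Key observation: The state at step 8, [352, 352, 352, 352, 352, 352, 352, 352, 352, 352, 352], reappears at step 26 — and no state repeats earlier — so the cycle the system enters has period 18.

Derivation:
t=0: [98, 176, 170, 31, 107, 483, 331, 110, 137, 3, 101]
t=1: [256, 234, 233, 240, 258, 265, 231, 258, 264, 234, 256]
t=2: [285, 280, 279, 281, 285, 287, 279, 285, 286, 280, 285]
t=3: [388, 387, 386, 387, 388, 388, 386, 388, 388, 387, 388]
t=4: [188, 188, 187, 188, 188, 188, 187, 188, 188, 188, 188]
t=5: [102, 102, 102, 102, 102, 102, 102, 102, 102, 102, 102]
t=6: [358, 358, 358, 358, 358, 358, 358, 358, 358, 358, 358]
t=7: [100, 100, 100, 100, 100, 100, 100, 100, 100, 100, 100]
t=8: [352, 352, 352, 352, 352, 352, 352, 352, 352, 352, 352]
t=9: [82, 82, 82, 82, 82, 82, 82, 82, 82, 82, 82]
t=10: [298, 298, 298, 298, 298, 298, 298, 298, 298, 298, 298]
t=11: [433, 433, 433, 433, 433, 433, 433, 433, 433, 433, 433]
t=12: [325, 325, 325, 325, 325, 325, 325, 325, 325, 325, 325]
t=13: [1, 1, 1, 1, 1, 1, 1, 1, 1, 1, 1]
t=14: [55, 55, 55, 55, 55, 55, 55, 55, 55, 55, 55]
t=15: [217, 217, 217, 217, 217, 217, 217, 217, 217, 217, 217]
t=16: [190, 190, 190, 190, 190, 190, 190, 190, 190, 190, 190]
t=17: [109, 109, 109, 109, 109, 109, 109, 109, 109, 109, 109]
t=18: [379, 379, 379, 379, 379, 379, 379, 379, 379, 379, 379]
t=19: [163, 163, 163, 163, 163, 163, 163, 163, 163, 163, 163]
t=20: [28, 28, 28, 28, 28, 28, 28, 28, 28, 28, 28]
t=21: [136, 136, 136, 136, 136, 136, 136, 136, 136, 136, 136]
t=22: [460, 460, 460, 460, 460, 460, 460, 460, 460, 460, 460]
t=23: [406, 406, 406, 406, 406, 406, 406, 406, 406, 406, 406]
t=24: [244, 244, 244, 244, 244, 244, 244, 244, 244, 244, 244]
t=25: [271, 271, 271, 271, 271, 271, 271, 271, 271, 271, 271]
t=26: [352, 352, 352, 352, 352, 352, 352, 352, 352, 352, 352]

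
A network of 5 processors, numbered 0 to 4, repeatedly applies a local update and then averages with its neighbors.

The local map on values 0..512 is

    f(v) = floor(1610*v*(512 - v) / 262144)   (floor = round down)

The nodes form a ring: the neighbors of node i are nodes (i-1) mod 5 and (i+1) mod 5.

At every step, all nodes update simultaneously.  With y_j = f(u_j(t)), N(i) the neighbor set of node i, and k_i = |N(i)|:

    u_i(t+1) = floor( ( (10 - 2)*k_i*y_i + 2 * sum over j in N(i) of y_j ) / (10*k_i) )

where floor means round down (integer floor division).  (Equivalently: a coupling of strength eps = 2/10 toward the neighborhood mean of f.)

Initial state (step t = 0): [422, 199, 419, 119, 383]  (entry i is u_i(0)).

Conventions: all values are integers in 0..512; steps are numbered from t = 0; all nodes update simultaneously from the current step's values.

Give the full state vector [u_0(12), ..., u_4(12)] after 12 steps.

Simulating step by step:
t=0: [422, 199, 419, 119, 383]
t=1: [254, 352, 258, 283, 294]
t=2: [395, 356, 395, 397, 394]
t=3: [289, 329, 288, 280, 284]
t=4: [392, 374, 393, 397, 396]
t=5: [290, 310, 289, 280, 282]
t=6: [394, 386, 394, 397, 397]
t=7: [285, 295, 285, 280, 280]
t=8: [396, 393, 396, 397, 397]
t=9: [282, 286, 282, 280, 280]
t=10: [397, 396, 397, 398, 398]
t=11: [280, 281, 280, 278, 278]
t=12: [398, 398, 398, 398, 398]

Answer: [398, 398, 398, 398, 398]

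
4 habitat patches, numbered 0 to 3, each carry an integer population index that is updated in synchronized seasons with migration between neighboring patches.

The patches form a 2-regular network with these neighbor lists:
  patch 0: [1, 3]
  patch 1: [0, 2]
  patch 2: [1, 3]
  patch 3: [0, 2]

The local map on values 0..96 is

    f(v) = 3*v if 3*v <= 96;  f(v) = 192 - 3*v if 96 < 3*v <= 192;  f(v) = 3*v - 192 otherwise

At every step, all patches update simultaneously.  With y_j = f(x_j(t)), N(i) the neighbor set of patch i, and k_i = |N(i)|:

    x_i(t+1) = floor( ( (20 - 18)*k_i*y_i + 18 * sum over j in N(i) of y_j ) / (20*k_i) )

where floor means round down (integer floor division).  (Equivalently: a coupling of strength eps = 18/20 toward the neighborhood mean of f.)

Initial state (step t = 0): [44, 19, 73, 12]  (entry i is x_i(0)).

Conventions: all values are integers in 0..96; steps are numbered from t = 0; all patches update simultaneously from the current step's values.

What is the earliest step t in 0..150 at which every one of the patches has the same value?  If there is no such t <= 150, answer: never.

Simulating step by step:
t=0: [44, 19, 73, 12]  (not all equal)
t=1: [47, 44, 44, 42]  (not all equal)
t=2: [61, 55, 62, 56]  (not all equal)
t=3: [23, 9, 23, 9]  (not all equal)
t=4: [31, 64, 31, 64]  (not all equal)
t=5: [9, 83, 9, 83]  (not all equal)
t=6: [54, 30, 54, 30]  (not all equal)
t=7: [84, 36, 84, 36]  (not all equal)
t=8: [81, 62, 81, 62]  (not all equal)
t=9: [10, 46, 10, 46]  (not all equal)
t=10: [51, 32, 51, 32]  (not all equal)
t=11: [90, 44, 90, 44]  (not all equal)
t=12: [61, 76, 61, 76]  (not all equal)
t=13: [33, 11, 33, 11]  (not all equal)
t=14: [39, 87, 39, 87]  (not all equal)
t=15: [69, 74, 69, 74]  (not all equal)
t=16: [28, 16, 28, 16]  (not all equal)
t=17: [51, 80, 51, 80]  (not all equal)
t=18: [47, 39, 47, 39]  (not all equal)
t=19: [72, 53, 72, 53]  (not all equal)
t=20: [32, 24, 32, 24]  (not all equal)
t=21: [74, 93, 74, 93]  (not all equal)
t=22: [81, 35, 81, 35]  (not all equal)
t=23: [83, 54, 83, 54]  (not all equal)
t=24: [32, 54, 32, 54]  (not all equal)
t=25: [36, 89, 36, 89]  (not all equal)
t=26: [75, 83, 75, 83]  (not all equal)
t=27: [54, 35, 54, 35]  (not all equal)
t=28: [81, 35, 81, 35]  (not all equal)

Answer: never
Key observation: The state at step 22 reappears at step 28 — the system is in a cycle of period 6 from step 22 on.  No step 0..28 is synchronized, and the cycle repeats forever, so no step up to 150 (or ever) has all patches equal.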